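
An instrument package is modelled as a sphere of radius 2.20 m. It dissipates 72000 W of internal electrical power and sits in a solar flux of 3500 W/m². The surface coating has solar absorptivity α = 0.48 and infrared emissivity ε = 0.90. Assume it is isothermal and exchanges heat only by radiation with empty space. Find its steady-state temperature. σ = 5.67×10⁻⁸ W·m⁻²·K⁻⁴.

T ≈ 421 K

At steady state, absorbed solar power + internal power = radiated power.
Absorbed: α·S·A_cross = 0.48·3500·15.21 = 25540 W (cross-section πr²).
Total input = 25540 + 72000 = 97540 W.
Radiated: εσ·A_surf·T⁴ with A_surf = 4πr² = 60.82 m².
T⁴ = 97540/(0.90·5.67×10⁻⁸·60.82) = 3.143×10¹⁰ K⁴.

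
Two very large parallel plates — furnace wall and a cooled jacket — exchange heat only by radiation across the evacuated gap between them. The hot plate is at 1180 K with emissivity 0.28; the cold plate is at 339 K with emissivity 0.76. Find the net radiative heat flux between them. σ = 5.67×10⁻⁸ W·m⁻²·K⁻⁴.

q ≈ 28100 W/m²

For two infinite grey parallel plates, q = σ(T₁⁴ − T₂⁴)/(1/ε₁ + 1/ε₂ − 1).
T₁⁴ − T₂⁴ = 1.939×10¹² − 1.321×10¹⁰ = 1.926×10¹² K⁴.
1/ε₁ + 1/ε₂ − 1 = 3.571 + 1.316 − 1 = 3.887.
q = 5.67×10⁻⁸ × 1.926×10¹² / 3.887.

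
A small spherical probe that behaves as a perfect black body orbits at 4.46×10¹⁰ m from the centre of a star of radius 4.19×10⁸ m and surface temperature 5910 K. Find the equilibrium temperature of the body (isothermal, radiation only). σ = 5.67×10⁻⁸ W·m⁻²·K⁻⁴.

The star's surface emits σT_*⁴; at distance d the flux is S = σT_*⁴(R_*/d)².
S = 5.67×10⁻⁸·(5910)⁴·(4.19×10⁸/4.46×10¹⁰)² = 6105 W/m².
For an isothermal sphere T⁴ = (1−a)S/(4σ) = 2.692×10¹⁰ K⁴.

T ≈ 405 K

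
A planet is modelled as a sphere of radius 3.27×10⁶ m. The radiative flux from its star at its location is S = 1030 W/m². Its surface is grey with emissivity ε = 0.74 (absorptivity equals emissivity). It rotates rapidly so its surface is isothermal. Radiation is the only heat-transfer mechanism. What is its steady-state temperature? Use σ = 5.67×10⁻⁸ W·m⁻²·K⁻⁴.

T ≈ 260 K

At equilibrium, absorbed power = emitted power.
Absorbing cross-section = πr² = 3.359×10¹³ m²; emitting surface = 4πr² = 1.344×10¹⁴ m² (ratio 4).
εS·A_cross = εσ·A_surf·T⁴  ⇒  T⁴ = S/(4σ)   (ε cancels).
T⁴ = 1030/(4·5.67×10⁻⁸) = 4.541×10⁹ K⁴.
T = (4.541×10⁹)^(1/4).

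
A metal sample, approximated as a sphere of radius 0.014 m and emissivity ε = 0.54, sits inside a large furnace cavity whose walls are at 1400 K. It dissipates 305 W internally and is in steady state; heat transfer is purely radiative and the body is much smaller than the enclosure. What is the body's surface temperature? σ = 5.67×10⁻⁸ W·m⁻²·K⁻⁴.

For a small grey body in a large enclosure, net radiated power = εσA(T⁴ − T_w⁴).
Steady state: P = εσA(T⁴ − T_w⁴) with A = 4πr² = 0.002463 m².
T⁴ = P/(εσA) + T_w⁴ = 305/(0.54·5.67×10⁻⁸·0.002463) + (1400)⁴
    = 4.044×10¹² + 3.842×10¹² = 7.886×10¹² K⁴.

T ≈ 1680 K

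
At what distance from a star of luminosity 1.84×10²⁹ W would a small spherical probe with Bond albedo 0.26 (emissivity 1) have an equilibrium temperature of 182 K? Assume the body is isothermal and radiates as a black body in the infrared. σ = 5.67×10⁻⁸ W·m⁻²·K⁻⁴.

d ≈ 6.60×10¹² m

For an isothermal black-emitting sphere, (1−a)S·πr² = σ·4πr²·T⁴ ⇒ S = 4σT⁴/(1−a).
S = 4·5.67×10⁻⁸·(182)⁴/0.740 = 336.3 W/m².
Flux falls as S = L/(4πd²), so d = √(L/(4πS)) = √(1.84×10²⁹/(4π·336.3)).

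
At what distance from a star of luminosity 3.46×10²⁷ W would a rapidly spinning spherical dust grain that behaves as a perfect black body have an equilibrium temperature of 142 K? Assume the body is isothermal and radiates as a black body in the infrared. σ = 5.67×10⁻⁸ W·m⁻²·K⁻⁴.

For an isothermal black-emitting sphere, (1−a)S·πr² = σ·4πr²·T⁴ ⇒ S = 4σT⁴/(1−a).
S = 4·5.67×10⁻⁸·(142)⁴/1.00 = 92.21 W/m².
Flux falls as S = L/(4πd²), so d = √(L/(4πS)) = √(3.46×10²⁷/(4π·92.21)).

d ≈ 1.73×10¹² m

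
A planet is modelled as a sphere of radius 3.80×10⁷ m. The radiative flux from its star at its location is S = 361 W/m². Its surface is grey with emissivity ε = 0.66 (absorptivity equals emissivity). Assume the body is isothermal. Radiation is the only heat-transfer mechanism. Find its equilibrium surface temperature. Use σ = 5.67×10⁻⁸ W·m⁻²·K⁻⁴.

T ≈ 200 K

At equilibrium, absorbed power = emitted power.
Absorbing cross-section = πr² = 4.536×10¹⁵ m²; emitting surface = 4πr² = 1.815×10¹⁶ m² (ratio 4).
εS·A_cross = εσ·A_surf·T⁴  ⇒  T⁴ = S/(4σ)   (ε cancels).
T⁴ = 361/(4·5.67×10⁻⁸) = 1.592×10⁹ K⁴.
T = (1.592×10⁹)^(1/4).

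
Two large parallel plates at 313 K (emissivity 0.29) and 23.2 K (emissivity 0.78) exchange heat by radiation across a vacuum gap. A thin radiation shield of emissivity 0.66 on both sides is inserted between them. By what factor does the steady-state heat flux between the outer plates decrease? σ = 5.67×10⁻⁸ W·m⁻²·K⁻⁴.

Without shield: q₀ = σΔ(T⁴)/(1/ε₁+1/ε₂−1) with denominator 3.730.
With shield the two gaps are in series; the resistances add: (1/ε₁+1/ε_s−1)+(1/ε_s+1/ε₂−1) = 3.963+1.797 = 5.761.
Heat-flux ratio q₀/q = 5.761/3.730.

factor ≈ 1.54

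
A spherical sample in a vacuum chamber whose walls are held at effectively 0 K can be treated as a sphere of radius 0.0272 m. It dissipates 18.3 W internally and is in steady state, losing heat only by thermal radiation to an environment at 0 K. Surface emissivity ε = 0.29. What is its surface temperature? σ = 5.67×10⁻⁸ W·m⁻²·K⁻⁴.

T ≈ 588 K

Steady state: internal power = radiated power, P = εσA T⁴.
Radiating area A = 4πr² = 0.009297 m².
T⁴ = P/(εσA) = 18.3/(0.29·5.67×10⁻⁸·0.009297) = 1.197×10¹¹ K⁴.
T = (1.197×10¹¹)^(1/4).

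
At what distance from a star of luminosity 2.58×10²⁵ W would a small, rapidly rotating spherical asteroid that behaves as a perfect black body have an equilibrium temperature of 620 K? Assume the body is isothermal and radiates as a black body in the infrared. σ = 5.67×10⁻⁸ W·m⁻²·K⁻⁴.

d ≈ 7.83×10⁹ m

For an isothermal black-emitting sphere, (1−a)S·πr² = σ·4πr²·T⁴ ⇒ S = 4σT⁴/(1−a).
S = 4·5.67×10⁻⁸·(620)⁴/1.00 = 33510 W/m².
Flux falls as S = L/(4πd²), so d = √(L/(4πS)) = √(2.58×10²⁵/(4π·33510)).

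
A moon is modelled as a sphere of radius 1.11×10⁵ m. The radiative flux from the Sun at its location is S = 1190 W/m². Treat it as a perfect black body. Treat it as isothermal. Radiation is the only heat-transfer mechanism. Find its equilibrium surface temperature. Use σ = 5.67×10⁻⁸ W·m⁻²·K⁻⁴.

At equilibrium, absorbed power = emitted power.
Absorbing cross-section = πr² = 3.871×10¹⁰ m²; emitting surface = 4πr² = 1.548×10¹¹ m² (ratio 4).
S·A_cross = εσ·A_surf·T⁴  ⇒  T⁴ = S/(4σ).
T⁴ = 1.00·1190/(4·5.67×10⁻⁸) = 5.247×10⁹ K⁴.
T = (5.247×10⁹)^(1/4).

T ≈ 269 K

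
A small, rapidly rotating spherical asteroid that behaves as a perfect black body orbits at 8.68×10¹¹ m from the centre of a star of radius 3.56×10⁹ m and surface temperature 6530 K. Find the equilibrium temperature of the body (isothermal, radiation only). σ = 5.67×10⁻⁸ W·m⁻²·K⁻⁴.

T ≈ 296 K

The star's surface emits σT_*⁴; at distance d the flux is S = σT_*⁴(R_*/d)².
S = 5.67×10⁻⁸·(6530)⁴·(3.56×10⁹/8.68×10¹¹)² = 1734 W/m².
For an isothermal sphere T⁴ = (1−a)S/(4σ) = 7.646×10⁹ K⁴.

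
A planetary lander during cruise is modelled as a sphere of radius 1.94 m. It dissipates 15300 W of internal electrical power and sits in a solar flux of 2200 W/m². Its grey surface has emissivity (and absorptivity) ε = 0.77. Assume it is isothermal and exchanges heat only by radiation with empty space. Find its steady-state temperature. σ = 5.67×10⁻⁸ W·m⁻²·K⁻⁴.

T ≈ 362 K

At steady state, absorbed solar power + internal power = radiated power.
Absorbed: α·S·A_cross = 0.77·2200·11.82 = 20030 W (cross-section πr²).
Total input = 20030 + 15300 = 35330 W.
Radiated: εσ·A_surf·T⁴ with A_surf = 4πr² = 47.29 m².
T⁴ = 35330/(0.77·5.67×10⁻⁸·47.29) = 1.711×10¹⁰ K⁴.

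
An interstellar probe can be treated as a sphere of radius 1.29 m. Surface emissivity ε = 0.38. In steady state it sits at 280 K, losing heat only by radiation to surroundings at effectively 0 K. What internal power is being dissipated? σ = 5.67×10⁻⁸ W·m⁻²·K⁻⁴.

Steady state: P = εσA T⁴.
A = 4πr² = 20.91 m²; T⁴ = (280)⁴ = 6.147×10⁹ K⁴.
P = 0.38 × 5.67×10⁻⁸ × 20.91 × 6.147×10⁹.

P ≈ 2770 W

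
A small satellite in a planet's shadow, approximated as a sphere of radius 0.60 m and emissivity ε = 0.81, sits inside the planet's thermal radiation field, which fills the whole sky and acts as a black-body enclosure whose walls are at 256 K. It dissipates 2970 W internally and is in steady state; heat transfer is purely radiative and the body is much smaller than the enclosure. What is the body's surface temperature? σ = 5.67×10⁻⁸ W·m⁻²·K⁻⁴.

For a small grey body in a large enclosure, net radiated power = εσA(T⁴ − T_w⁴).
Steady state: P = εσA(T⁴ − T_w⁴) with A = 4πr² = 4.524 m².
T⁴ = P/(εσA) + T_w⁴ = 2970/(0.81·5.67×10⁻⁸·4.524) + (256)⁴
    = 1.429×10¹⁰ + 4.295×10⁹ = 1.859×10¹⁰ K⁴.

T ≈ 369 K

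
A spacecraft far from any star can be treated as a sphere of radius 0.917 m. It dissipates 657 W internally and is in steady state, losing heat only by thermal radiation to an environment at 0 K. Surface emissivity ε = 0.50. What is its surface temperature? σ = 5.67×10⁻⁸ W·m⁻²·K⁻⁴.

Steady state: internal power = radiated power, P = εσA T⁴.
Radiating area A = 4πr² = 10.57 m².
T⁴ = P/(εσA) = 657/(0.50·5.67×10⁻⁸·10.57) = 2.193×10⁹ K⁴.
T = (2.193×10⁹)^(1/4).

T ≈ 216 K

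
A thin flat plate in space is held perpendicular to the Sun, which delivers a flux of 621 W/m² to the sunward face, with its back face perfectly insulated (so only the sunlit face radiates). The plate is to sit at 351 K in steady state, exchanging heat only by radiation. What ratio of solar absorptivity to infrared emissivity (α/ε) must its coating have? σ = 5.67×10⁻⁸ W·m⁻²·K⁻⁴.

Balance: αS·A = εσ·1A·T⁴ ⇒ α/ε = σT⁴/S.
α/ε = 5.67×10⁻⁸·(351)⁴/621 = 5.67×10⁻⁸·1.518×10¹⁰/621.

α/ε ≈ 1.39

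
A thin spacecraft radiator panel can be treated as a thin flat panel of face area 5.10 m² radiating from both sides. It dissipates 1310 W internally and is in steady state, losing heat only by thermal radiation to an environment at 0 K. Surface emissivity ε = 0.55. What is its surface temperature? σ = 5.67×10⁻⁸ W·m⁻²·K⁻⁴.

Steady state: internal power = radiated power, P = εσA T⁴.
Radiating area A = 2·5.10 = 10.20 m².
T⁴ = P/(εσA) = 1310/(0.55·5.67×10⁻⁸·10.20) = 4.118×10⁹ K⁴.
T = (4.118×10⁹)^(1/4).

T ≈ 253 K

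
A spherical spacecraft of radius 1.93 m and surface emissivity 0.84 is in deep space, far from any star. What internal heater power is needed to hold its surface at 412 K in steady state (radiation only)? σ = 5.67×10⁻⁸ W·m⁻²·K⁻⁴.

P = εσ·4πr²·T⁴.
4πr² = 46.81 m²; T⁴ = 2.881×10¹⁰ K⁴.
P = 0.84·5.67×10⁻⁸·46.81·2.881×10¹⁰.

P ≈ 64200 W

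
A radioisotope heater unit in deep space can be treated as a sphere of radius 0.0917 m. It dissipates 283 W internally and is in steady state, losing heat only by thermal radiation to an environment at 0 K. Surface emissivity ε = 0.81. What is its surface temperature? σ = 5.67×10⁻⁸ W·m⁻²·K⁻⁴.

T ≈ 491 K

Steady state: internal power = radiated power, P = εσA T⁴.
Radiating area A = 4πr² = 0.1057 m².
T⁴ = P/(εσA) = 283/(0.81·5.67×10⁻⁸·0.1057) = 5.831×10¹⁰ K⁴.
T = (5.831×10¹⁰)^(1/4).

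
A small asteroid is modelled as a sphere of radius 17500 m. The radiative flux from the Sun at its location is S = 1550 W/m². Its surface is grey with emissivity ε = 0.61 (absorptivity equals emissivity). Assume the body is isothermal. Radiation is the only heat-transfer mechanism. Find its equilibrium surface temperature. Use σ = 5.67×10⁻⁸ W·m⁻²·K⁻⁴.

At equilibrium, absorbed power = emitted power.
Absorbing cross-section = πr² = 9.621×10⁸ m²; emitting surface = 4πr² = 3.848×10⁹ m² (ratio 4).
εS·A_cross = εσ·A_surf·T⁴  ⇒  T⁴ = S/(4σ)   (ε cancels).
T⁴ = 1550/(4·5.67×10⁻⁸) = 6.834×10⁹ K⁴.
T = (6.834×10⁹)^(1/4).

T ≈ 288 K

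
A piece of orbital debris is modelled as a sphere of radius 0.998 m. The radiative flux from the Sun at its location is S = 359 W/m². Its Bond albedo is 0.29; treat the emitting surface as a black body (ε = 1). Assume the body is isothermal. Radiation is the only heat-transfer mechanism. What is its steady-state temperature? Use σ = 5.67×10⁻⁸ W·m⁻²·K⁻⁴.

At equilibrium, absorbed power = emitted power.
Absorbing cross-section = πr² = 3.129 m²; emitting surface = 4πr² = 12.52 m² (ratio 4).
(1−a)S·A_cross = εσ·A_surf·T⁴  ⇒  T⁴ = (1−a)S/(4σ).
T⁴ = 0.710·359/(4·5.67×10⁻⁸) = 1.124×10⁹ K⁴.
T = (1.124×10⁹)^(1/4).

T ≈ 183 K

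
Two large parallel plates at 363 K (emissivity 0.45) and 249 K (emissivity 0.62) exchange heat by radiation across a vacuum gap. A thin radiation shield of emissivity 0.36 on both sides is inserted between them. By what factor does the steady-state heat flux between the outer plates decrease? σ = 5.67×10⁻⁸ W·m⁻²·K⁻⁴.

Without shield: q₀ = σΔ(T⁴)/(1/ε₁+1/ε₂−1) with denominator 2.835.
With shield the two gaps are in series; the resistances add: (1/ε₁+1/ε_s−1)+(1/ε_s+1/ε₂−1) = 4.000+3.391 = 7.391.
Heat-flux ratio q₀/q = 7.391/2.835.

factor ≈ 2.61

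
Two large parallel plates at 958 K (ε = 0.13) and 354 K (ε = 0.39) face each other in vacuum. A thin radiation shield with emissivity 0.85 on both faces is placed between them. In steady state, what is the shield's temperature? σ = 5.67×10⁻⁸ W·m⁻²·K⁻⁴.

T_s ≈ 692 K

In steady state the net flux on the hot side equals that on the cold side.
σ(T₁⁴−T_s⁴)/D₁ = σ(T_s⁴−T₂⁴)/D₂, with D₁ = 1/ε₁+1/ε_s−1 = 7.869, D₂ = 1/ε_s+1/ε₂−1 = 2.741.
Solve for T_s⁴: T_s⁴ = (D₂·T₁⁴ + D₁·T₂⁴)/(D₁+D₂) = 2.292×10¹¹ K⁴.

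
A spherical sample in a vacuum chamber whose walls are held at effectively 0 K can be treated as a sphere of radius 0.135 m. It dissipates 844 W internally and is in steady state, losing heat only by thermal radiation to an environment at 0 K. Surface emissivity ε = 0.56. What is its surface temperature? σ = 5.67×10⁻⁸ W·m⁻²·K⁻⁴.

T ≈ 584 K

Steady state: internal power = radiated power, P = εσA T⁴.
Radiating area A = 4πr² = 0.2290 m².
T⁴ = P/(εσA) = 844/(0.56·5.67×10⁻⁸·0.2290) = 1.161×10¹¹ K⁴.
T = (1.161×10¹¹)^(1/4).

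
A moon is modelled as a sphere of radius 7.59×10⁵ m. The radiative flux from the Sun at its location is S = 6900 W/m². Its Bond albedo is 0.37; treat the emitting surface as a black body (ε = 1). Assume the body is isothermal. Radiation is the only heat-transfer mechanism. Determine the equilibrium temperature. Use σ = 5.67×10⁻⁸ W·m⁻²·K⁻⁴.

T ≈ 372 K

At equilibrium, absorbed power = emitted power.
Absorbing cross-section = πr² = 1.810×10¹² m²; emitting surface = 4πr² = 7.239×10¹² m² (ratio 4).
(1−a)S·A_cross = εσ·A_surf·T⁴  ⇒  T⁴ = (1−a)S/(4σ).
T⁴ = 0.630·6900/(4·5.67×10⁻⁸) = 1.917×10¹⁰ K⁴.
T = (1.917×10¹⁰)^(1/4).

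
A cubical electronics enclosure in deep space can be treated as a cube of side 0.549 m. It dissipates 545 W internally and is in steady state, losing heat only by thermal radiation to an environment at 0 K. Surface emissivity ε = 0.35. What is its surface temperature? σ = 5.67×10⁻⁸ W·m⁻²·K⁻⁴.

Steady state: internal power = radiated power, P = εσA T⁴.
Radiating area A = 6L² = 1.808 m².
T⁴ = P/(εσA) = 545/(0.35·5.67×10⁻⁸·1.808) = 1.519×10¹⁰ K⁴.
T = (1.519×10¹⁰)^(1/4).

T ≈ 351 K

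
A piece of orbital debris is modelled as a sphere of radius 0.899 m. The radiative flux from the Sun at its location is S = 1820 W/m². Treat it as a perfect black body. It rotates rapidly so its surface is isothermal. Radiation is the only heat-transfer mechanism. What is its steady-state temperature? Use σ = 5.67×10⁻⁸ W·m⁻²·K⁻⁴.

At equilibrium, absorbed power = emitted power.
Absorbing cross-section = πr² = 2.539 m²; emitting surface = 4πr² = 10.16 m² (ratio 4).
S·A_cross = εσ·A_surf·T⁴  ⇒  T⁴ = S/(4σ).
T⁴ = 1.00·1820/(4·5.67×10⁻⁸) = 8.025×10⁹ K⁴.
T = (8.025×10⁹)^(1/4).

T ≈ 299 K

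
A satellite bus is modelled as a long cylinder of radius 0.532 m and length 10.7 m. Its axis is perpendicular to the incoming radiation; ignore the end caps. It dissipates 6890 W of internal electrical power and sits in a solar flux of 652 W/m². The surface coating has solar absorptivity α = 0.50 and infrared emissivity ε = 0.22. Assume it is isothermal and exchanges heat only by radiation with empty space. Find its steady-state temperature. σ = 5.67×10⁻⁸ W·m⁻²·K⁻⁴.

T ≈ 393 K

At steady state, absorbed solar power + internal power = radiated power.
Absorbed: α·S·A_cross = 0.50·652·11.38 = 3711 W (cross-section 2rL).
Total input = 3711 + 6890 = 10600 W.
Radiated: εσ·A_surf·T⁴ with A_surf = 2πrL = 35.77 m².
T⁴ = 10600/(0.22·5.67×10⁻⁸·35.77) = 2.376×10¹⁰ K⁴.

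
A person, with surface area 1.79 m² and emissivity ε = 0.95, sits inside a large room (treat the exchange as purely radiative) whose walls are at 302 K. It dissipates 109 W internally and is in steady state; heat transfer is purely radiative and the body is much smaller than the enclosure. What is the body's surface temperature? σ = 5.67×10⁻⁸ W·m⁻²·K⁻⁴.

For a small grey body in a large enclosure, net radiated power = εσA(T⁴ − T_w⁴).
Steady state: P = εσA(T⁴ − T_w⁴) with A = 1.79 m².
T⁴ = P/(εσA) + T_w⁴ = 109/(0.95·5.67×10⁻⁸·1.790) + (302)⁴
    = 1.130×10⁹ + 8.318×10⁹ = 9.449×10⁹ K⁴.

T ≈ 312 K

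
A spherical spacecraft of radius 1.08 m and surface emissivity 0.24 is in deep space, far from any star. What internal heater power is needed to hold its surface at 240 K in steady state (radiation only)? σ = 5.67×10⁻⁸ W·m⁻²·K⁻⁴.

P = εσ·4πr²·T⁴.
4πr² = 14.66 m²; T⁴ = 3.318×10⁹ K⁴.
P = 0.24·5.67×10⁻⁸·14.66·3.318×10⁹.

P ≈ 662 W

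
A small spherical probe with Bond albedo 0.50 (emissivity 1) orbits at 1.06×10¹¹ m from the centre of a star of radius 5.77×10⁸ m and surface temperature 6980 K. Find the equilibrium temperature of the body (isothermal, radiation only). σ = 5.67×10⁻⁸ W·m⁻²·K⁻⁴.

T ≈ 306 K

The star's surface emits σT_*⁴; at distance d the flux is S = σT_*⁴(R_*/d)².
S = 5.67×10⁻⁸·(6980)⁴·(5.77×10⁸/1.06×10¹¹)² = 3988 W/m².
For an isothermal sphere T⁴ = (1−a)S/(4σ) = 8.792×10⁹ K⁴.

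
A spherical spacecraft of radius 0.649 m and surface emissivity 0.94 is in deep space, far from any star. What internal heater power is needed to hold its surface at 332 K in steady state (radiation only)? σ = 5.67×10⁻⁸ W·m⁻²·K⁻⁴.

P = εσ·4πr²·T⁴.
4πr² = 5.293 m²; T⁴ = 1.215×10¹⁰ K⁴.
P = 0.94·5.67×10⁻⁸·5.293·1.215×10¹⁰.

P ≈ 3430 W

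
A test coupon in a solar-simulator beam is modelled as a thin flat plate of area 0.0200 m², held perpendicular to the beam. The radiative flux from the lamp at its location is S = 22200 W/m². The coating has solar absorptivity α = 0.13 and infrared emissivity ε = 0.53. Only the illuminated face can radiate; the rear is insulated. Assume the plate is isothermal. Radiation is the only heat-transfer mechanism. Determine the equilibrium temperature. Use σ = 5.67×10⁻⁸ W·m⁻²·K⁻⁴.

T ≈ 557 K

At equilibrium, absorbed power = emitted power.
Absorbing cross-section = A = 0.02000 m²; emitting surface = A = 0.02000 m² (ratio 1).
αS·A_cross = εσ·A_surf·T⁴  ⇒  T⁴ = αS/(ε·1σ).
T⁴ = 0.130·22200/(0.53·1·5.67×10⁻⁸) = 9.604×10¹⁰ K⁴.
T = (9.604×10¹⁰)^(1/4).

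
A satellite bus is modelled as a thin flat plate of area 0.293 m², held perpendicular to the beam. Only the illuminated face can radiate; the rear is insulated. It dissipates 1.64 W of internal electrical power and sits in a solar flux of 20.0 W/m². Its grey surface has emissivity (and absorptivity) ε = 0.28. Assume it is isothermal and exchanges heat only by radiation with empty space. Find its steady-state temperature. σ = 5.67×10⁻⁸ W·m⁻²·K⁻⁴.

T ≈ 163 K

At steady state, absorbed solar power + internal power = radiated power.
Absorbed: α·S·A_cross = 0.28·20.0·0.2930 = 1.641 W (cross-section A).
Total input = 1.641 + 1.64 = 3.281 W.
Radiated: εσ·A_surf·T⁴ with A_surf = A = 0.2930 m².
T⁴ = 3.281/(0.28·5.67×10⁻⁸·0.2930) = 7.053×10⁸ K⁴.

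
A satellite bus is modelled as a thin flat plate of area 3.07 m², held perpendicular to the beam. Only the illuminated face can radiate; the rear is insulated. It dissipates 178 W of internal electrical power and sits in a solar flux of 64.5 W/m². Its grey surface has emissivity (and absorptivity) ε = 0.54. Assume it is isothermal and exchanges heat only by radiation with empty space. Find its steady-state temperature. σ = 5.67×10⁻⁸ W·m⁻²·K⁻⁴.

At steady state, absorbed solar power + internal power = radiated power.
Absorbed: α·S·A_cross = 0.54·64.5·3.070 = 106.9 W (cross-section A).
Total input = 106.9 + 178 = 284.9 W.
Radiated: εσ·A_surf·T⁴ with A_surf = A = 3.070 m².
T⁴ = 284.9/(0.54·5.67×10⁻⁸·3.070) = 3.031×10⁹ K⁴.

T ≈ 235 K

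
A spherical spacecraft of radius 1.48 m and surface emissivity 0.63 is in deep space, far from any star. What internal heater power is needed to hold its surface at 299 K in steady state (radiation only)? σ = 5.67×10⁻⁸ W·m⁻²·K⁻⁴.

P ≈ 7860 W

P = εσ·4πr²·T⁴.
4πr² = 27.53 m²; T⁴ = 7.993×10⁹ K⁴.
P = 0.63·5.67×10⁻⁸·27.53·7.993×10⁹.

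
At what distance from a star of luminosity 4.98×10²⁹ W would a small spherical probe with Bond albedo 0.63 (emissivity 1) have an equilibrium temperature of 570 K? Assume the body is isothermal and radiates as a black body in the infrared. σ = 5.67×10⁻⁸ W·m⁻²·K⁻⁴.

For an isothermal black-emitting sphere, (1−a)S·πr² = σ·4πr²·T⁴ ⇒ S = 4σT⁴/(1−a).
S = 4·5.67×10⁻⁸·(570)⁴/0.370 = 64710 W/m².
Flux falls as S = L/(4πd²), so d = √(L/(4πS)) = √(4.98×10²⁹/(4π·64710)).

d ≈ 7.83×10¹¹ m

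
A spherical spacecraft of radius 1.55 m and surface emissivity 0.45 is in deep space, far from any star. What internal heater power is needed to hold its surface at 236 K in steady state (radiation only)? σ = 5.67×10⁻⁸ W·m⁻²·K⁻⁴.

P = εσ·4πr²·T⁴.
4πr² = 30.19 m²; T⁴ = 3.102×10⁹ K⁴.
P = 0.45·5.67×10⁻⁸·30.19·3.102×10⁹.

P ≈ 2390 W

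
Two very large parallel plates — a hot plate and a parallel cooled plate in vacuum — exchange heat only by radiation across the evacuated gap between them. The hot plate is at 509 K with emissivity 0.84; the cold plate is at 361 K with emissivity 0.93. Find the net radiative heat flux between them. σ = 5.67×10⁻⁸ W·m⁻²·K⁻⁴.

For two infinite grey parallel plates, q = σ(T₁⁴ − T₂⁴)/(1/ε₁ + 1/ε₂ − 1).
T₁⁴ − T₂⁴ = 6.712×10¹⁰ − 1.698×10¹⁰ = 5.014×10¹⁰ K⁴.
1/ε₁ + 1/ε₂ − 1 = 1.190 + 1.075 − 1 = 1.266.
q = 5.67×10⁻⁸ × 5.014×10¹⁰ / 1.266.

q ≈ 2250 W/m²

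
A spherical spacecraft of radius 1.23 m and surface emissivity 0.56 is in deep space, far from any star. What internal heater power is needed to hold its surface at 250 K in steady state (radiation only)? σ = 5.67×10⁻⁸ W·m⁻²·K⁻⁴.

P ≈ 2360 W

P = εσ·4πr²·T⁴.
4πr² = 19.01 m²; T⁴ = 3.906×10⁹ K⁴.
P = 0.56·5.67×10⁻⁸·19.01·3.906×10⁹.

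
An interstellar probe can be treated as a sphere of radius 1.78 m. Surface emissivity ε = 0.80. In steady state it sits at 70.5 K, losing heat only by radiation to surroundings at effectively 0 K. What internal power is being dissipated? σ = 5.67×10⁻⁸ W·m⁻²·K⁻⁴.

P ≈ 44.6 W

Steady state: P = εσA T⁴.
A = 4πr² = 39.82 m²; T⁴ = (70.5)⁴ = 2.470×10⁷ K⁴.
P = 0.80 × 5.67×10⁻⁸ × 39.82 × 2.470×10⁷.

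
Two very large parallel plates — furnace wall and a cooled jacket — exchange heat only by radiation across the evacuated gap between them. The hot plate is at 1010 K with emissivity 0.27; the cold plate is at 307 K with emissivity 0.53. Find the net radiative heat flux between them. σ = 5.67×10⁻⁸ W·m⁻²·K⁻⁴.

q ≈ 12700 W/m²

For two infinite grey parallel plates, q = σ(T₁⁴ − T₂⁴)/(1/ε₁ + 1/ε₂ − 1).
T₁⁴ − T₂⁴ = 1.041×10¹² − 8.883×10⁹ = 1.032×10¹² K⁴.
1/ε₁ + 1/ε₂ − 1 = 3.704 + 1.887 − 1 = 4.590.
q = 5.67×10⁻⁸ × 1.032×10¹² / 4.590.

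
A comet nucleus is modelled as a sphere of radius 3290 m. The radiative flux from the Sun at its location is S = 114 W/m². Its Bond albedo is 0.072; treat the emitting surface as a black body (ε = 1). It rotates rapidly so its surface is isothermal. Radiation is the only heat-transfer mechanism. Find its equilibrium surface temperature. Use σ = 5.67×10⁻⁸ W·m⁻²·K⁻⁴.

T ≈ 147 K

At equilibrium, absorbed power = emitted power.
Absorbing cross-section = πr² = 3.400×10⁷ m²; emitting surface = 4πr² = 1.360×10⁸ m² (ratio 4).
(1−a)S·A_cross = εσ·A_surf·T⁴  ⇒  T⁴ = (1−a)S/(4σ).
T⁴ = 0.928·114/(4·5.67×10⁻⁸) = 4.665×10⁸ K⁴.
T = (4.665×10⁸)^(1/4).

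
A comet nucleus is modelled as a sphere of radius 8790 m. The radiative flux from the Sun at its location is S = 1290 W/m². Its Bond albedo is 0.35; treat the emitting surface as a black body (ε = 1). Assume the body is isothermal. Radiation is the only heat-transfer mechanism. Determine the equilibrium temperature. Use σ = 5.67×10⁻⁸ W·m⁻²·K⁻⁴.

T ≈ 247 K

At equilibrium, absorbed power = emitted power.
Absorbing cross-section = πr² = 2.427×10⁸ m²; emitting surface = 4πr² = 9.709×10⁸ m² (ratio 4).
(1−a)S·A_cross = εσ·A_surf·T⁴  ⇒  T⁴ = (1−a)S/(4σ).
T⁴ = 0.650·1290/(4·5.67×10⁻⁸) = 3.697×10⁹ K⁴.
T = (3.697×10⁹)^(1/4).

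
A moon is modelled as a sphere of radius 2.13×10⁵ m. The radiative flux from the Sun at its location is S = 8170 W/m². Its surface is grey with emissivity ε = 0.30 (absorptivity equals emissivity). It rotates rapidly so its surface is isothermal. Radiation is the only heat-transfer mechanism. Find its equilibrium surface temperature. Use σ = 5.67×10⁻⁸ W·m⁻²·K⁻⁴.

T ≈ 436 K

At equilibrium, absorbed power = emitted power.
Absorbing cross-section = πr² = 1.425×10¹¹ m²; emitting surface = 4πr² = 5.701×10¹¹ m² (ratio 4).
εS·A_cross = εσ·A_surf·T⁴  ⇒  T⁴ = S/(4σ)   (ε cancels).
T⁴ = 8170/(4·5.67×10⁻⁸) = 3.602×10¹⁰ K⁴.
T = (3.602×10¹⁰)^(1/4).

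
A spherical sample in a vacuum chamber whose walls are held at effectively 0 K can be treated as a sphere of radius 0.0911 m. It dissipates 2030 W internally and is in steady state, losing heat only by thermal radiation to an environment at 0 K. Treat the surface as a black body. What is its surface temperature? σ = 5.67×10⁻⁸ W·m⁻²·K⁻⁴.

Steady state: internal power = radiated power, P = εσA T⁴.
Radiating area A = 4πr² = 0.1043 m².
T⁴ = P/(εσA) = 2030/(1.0·5.67×10⁻⁸·0.1043) = 3.433×10¹¹ K⁴.
T = (3.433×10¹¹)^(1/4).

T ≈ 765 K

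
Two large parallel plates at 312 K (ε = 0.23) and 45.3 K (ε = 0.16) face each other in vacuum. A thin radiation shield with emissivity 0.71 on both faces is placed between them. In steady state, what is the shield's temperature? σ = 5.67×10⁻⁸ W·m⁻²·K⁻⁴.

T_s ≈ 273 K

In steady state the net flux on the hot side equals that on the cold side.
σ(T₁⁴−T_s⁴)/D₁ = σ(T_s⁴−T₂⁴)/D₂, with D₁ = 1/ε₁+1/ε_s−1 = 4.756, D₂ = 1/ε_s+1/ε₂−1 = 6.658.
Solve for T_s⁴: T_s⁴ = (D₂·T₁⁴ + D₁·T₂⁴)/(D₁+D₂) = 5.529×10⁹ K⁴.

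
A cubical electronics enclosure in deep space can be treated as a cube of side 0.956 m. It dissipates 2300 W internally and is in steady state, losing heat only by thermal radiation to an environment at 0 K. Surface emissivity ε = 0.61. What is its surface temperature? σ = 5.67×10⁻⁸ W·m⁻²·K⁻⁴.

Steady state: internal power = radiated power, P = εσA T⁴.
Radiating area A = 6L² = 5.484 m².
T⁴ = P/(εσA) = 2300/(0.61·5.67×10⁻⁸·5.484) = 1.213×10¹⁰ K⁴.
T = (1.213×10¹⁰)^(1/4).

T ≈ 332 K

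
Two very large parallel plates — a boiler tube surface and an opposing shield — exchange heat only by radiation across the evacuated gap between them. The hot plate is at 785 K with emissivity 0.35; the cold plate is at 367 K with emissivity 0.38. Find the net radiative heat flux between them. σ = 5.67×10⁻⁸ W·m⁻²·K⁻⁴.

For two infinite grey parallel plates, q = σ(T₁⁴ − T₂⁴)/(1/ε₁ + 1/ε₂ − 1).
T₁⁴ − T₂⁴ = 3.797×10¹¹ − 1.814×10¹⁰ = 3.616×10¹¹ K⁴.
1/ε₁ + 1/ε₂ − 1 = 2.857 + 2.632 − 1 = 4.489.
q = 5.67×10⁻⁸ × 3.616×10¹¹ / 4.489.

q ≈ 4570 W/m²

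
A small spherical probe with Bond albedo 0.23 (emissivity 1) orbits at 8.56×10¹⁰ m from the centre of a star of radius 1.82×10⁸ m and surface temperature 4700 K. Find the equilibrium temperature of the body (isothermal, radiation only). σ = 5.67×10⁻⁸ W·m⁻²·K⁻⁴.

The star's surface emits σT_*⁴; at distance d the flux is S = σT_*⁴(R_*/d)².
S = 5.67×10⁻⁸·(4700)⁴·(1.82×10⁸/8.56×10¹⁰)² = 125.1 W/m².
For an isothermal sphere T⁴ = (1−a)S/(4σ) = 4.246×10⁸ K⁴.

T ≈ 144 K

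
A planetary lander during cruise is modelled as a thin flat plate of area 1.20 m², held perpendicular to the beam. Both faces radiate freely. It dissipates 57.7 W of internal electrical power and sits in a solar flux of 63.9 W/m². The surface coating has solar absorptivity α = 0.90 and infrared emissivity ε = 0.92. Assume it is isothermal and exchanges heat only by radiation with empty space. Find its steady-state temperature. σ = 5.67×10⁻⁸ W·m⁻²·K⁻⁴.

T ≈ 178 K

At steady state, absorbed solar power + internal power = radiated power.
Absorbed: α·S·A_cross = 0.90·63.9·1.200 = 69.01 W (cross-section A).
Total input = 69.01 + 57.7 = 126.7 W.
Radiated: εσ·A_surf·T⁴ with A_surf = 2A = 2.400 m².
T⁴ = 126.7/(0.92·5.67×10⁻⁸·2.400) = 1.012×10⁹ K⁴.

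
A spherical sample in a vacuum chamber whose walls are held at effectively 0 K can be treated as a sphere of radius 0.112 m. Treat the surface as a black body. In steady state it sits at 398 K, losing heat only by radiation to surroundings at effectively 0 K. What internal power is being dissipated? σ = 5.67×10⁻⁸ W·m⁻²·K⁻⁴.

P ≈ 224 W

Steady state: P = εσA T⁴.
A = 4πr² = 0.1576 m²; T⁴ = (398)⁴ = 2.509×10¹⁰ K⁴.
P = 1.0 × 5.67×10⁻⁸ × 0.1576 × 2.509×10¹⁰.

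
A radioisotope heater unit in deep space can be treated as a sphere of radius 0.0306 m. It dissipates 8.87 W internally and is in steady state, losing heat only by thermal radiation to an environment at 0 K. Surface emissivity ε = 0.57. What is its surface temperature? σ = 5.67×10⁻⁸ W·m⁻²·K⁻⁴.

T ≈ 391 K

Steady state: internal power = radiated power, P = εσA T⁴.
Radiating area A = 4πr² = 0.01177 m².
T⁴ = P/(εσA) = 8.87/(0.57·5.67×10⁻⁸·0.01177) = 2.332×10¹⁰ K⁴.
T = (2.332×10¹⁰)^(1/4).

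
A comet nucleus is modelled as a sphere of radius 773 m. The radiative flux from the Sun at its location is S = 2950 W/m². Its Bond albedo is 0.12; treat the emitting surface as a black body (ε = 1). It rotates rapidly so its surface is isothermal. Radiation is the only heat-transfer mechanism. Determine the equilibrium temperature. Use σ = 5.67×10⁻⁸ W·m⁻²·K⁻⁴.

T ≈ 327 K

At equilibrium, absorbed power = emitted power.
Absorbing cross-section = πr² = 1.877×10⁶ m²; emitting surface = 4πr² = 7.509×10⁶ m² (ratio 4).
(1−a)S·A_cross = εσ·A_surf·T⁴  ⇒  T⁴ = (1−a)S/(4σ).
T⁴ = 0.880·2950/(4·5.67×10⁻⁸) = 1.145×10¹⁰ K⁴.
T = (1.145×10¹⁰)^(1/4).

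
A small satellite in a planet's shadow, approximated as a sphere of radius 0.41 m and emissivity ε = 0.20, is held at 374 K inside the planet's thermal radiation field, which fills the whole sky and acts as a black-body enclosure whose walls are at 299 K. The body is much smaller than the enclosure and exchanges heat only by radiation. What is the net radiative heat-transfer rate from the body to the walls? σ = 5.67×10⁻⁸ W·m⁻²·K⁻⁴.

For a small grey body in a large enclosure: P_net = εσA(T_body⁴ − T_wall⁴).
A = 4πr² = 2.112 m²; T_body⁴ − T_wall⁴ = 1.957×10¹⁰ − 7.993×10⁹ = 1.157×10¹⁰ K⁴.
|P_net| = 0.20·5.67×10⁻⁸·2.112·1.157×10¹⁰.

P_net ≈ 277 W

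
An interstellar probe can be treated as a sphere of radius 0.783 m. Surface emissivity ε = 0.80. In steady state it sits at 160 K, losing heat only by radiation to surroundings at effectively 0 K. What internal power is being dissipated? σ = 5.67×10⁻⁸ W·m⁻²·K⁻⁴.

P ≈ 229 W

Steady state: P = εσA T⁴.
A = 4πr² = 7.704 m²; T⁴ = (160)⁴ = 6.554×10⁸ K⁴.
P = 0.80 × 5.67×10⁻⁸ × 7.704 × 6.554×10⁸.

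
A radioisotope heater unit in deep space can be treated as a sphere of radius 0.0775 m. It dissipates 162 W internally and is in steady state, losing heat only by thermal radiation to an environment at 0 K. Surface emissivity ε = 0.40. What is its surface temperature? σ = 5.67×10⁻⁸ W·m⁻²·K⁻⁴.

T ≈ 555 K

Steady state: internal power = radiated power, P = εσA T⁴.
Radiating area A = 4πr² = 0.07548 m².
T⁴ = P/(εσA) = 162/(0.40·5.67×10⁻⁸·0.07548) = 9.464×10¹⁰ K⁴.
T = (9.464×10¹⁰)^(1/4).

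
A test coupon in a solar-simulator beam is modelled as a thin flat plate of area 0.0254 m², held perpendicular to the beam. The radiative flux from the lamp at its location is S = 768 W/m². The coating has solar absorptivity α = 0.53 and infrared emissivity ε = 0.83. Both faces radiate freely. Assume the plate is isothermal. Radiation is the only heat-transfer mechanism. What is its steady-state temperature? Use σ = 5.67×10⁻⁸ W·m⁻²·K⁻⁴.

T ≈ 256 K

At equilibrium, absorbed power = emitted power.
Absorbing cross-section = A = 0.02540 m²; emitting surface = 2A = 0.05080 m² (ratio 2).
αS·A_cross = εσ·A_surf·T⁴  ⇒  T⁴ = αS/(ε·2σ).
T⁴ = 0.530·768/(0.83·2·5.67×10⁻⁸) = 4.325×10⁹ K⁴.
T = (4.325×10⁹)^(1/4).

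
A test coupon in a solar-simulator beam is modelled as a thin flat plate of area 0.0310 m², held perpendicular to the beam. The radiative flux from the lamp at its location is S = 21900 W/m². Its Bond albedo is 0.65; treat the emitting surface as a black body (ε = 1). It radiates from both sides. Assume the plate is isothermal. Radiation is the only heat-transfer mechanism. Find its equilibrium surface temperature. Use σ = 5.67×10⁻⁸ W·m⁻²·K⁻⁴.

At equilibrium, absorbed power = emitted power.
Absorbing cross-section = A = 0.03100 m²; emitting surface = 2A = 0.06200 m² (ratio 2).
(1−a)S·A_cross = εσ·A_surf·T⁴  ⇒  T⁴ = (1−a)S/(2σ).
T⁴ = 0.350·21900/(2·5.67×10⁻⁸) = 6.759×10¹⁰ K⁴.
T = (6.759×10¹⁰)^(1/4).

T ≈ 510 K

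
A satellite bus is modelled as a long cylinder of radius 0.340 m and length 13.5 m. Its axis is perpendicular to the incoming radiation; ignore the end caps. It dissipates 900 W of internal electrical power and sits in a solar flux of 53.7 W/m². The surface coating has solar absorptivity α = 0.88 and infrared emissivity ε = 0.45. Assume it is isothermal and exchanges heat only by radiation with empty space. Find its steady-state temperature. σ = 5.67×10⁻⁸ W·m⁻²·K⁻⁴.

At steady state, absorbed solar power + internal power = radiated power.
Absorbed: α·S·A_cross = 0.88·53.7·9.180 = 433.8 W (cross-section 2rL).
Total input = 433.8 + 900 = 1334 W.
Radiated: εσ·A_surf·T⁴ with A_surf = 2πrL = 28.84 m².
T⁴ = 1334/(0.45·5.67×10⁻⁸·28.84) = 1.813×10⁹ K⁴.

T ≈ 206 K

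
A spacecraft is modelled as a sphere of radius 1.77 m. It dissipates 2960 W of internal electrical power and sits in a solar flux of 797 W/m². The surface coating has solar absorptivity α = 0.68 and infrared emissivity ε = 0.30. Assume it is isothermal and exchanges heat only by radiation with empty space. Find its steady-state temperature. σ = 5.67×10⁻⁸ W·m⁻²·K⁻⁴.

At steady state, absorbed solar power + internal power = radiated power.
Absorbed: α·S·A_cross = 0.68·797·9.842 = 5334 W (cross-section πr²).
Total input = 5334 + 2960 = 8294 W.
Radiated: εσ·A_surf·T⁴ with A_surf = 4πr² = 39.37 m².
T⁴ = 8294/(0.30·5.67×10⁻⁸·39.37) = 1.239×10¹⁰ K⁴.

T ≈ 334 K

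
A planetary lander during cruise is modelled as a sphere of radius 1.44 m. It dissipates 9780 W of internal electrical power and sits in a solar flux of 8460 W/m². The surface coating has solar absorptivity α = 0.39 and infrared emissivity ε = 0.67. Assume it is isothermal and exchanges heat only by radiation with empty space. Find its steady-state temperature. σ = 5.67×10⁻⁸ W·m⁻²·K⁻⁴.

At steady state, absorbed solar power + internal power = radiated power.
Absorbed: α·S·A_cross = 0.39·8460·6.514 = 21490 W (cross-section πr²).
Total input = 21490 + 9780 = 31270 W.
Radiated: εσ·A_surf·T⁴ with A_surf = 4πr² = 26.06 m².
T⁴ = 31270/(0.67·5.67×10⁻⁸·26.06) = 3.159×10¹⁰ K⁴.

T ≈ 422 K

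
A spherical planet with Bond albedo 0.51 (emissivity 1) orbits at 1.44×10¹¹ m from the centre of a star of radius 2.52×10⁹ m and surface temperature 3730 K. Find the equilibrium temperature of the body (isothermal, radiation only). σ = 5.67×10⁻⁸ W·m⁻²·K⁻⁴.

T ≈ 292 K

The star's surface emits σT_*⁴; at distance d the flux is S = σT_*⁴(R_*/d)².
S = 5.67×10⁻⁸·(3730)⁴·(2.52×10⁹/1.44×10¹¹)² = 3361 W/m².
For an isothermal sphere T⁴ = (1−a)S/(4σ) = 7.262×10⁹ K⁴.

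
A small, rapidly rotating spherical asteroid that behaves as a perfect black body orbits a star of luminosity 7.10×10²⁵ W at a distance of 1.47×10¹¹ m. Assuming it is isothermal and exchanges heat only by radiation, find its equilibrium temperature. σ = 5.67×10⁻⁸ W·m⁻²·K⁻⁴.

T ≈ 184 K

First find the stellar flux at distance d: S = L/(4πd²) = 7.10×10²⁵/(4π·(1.47×10¹¹)²) = 261.5 W/m².
For an isothermal sphere, absorbed (1−a)S·πr² = emitted σ·4πr²·T⁴, so T⁴ = (1−a)S/(4σ).
T⁴ = 1.00·261.5/(4·5.67×10⁻⁸) = 1.153×10⁹ K⁴.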